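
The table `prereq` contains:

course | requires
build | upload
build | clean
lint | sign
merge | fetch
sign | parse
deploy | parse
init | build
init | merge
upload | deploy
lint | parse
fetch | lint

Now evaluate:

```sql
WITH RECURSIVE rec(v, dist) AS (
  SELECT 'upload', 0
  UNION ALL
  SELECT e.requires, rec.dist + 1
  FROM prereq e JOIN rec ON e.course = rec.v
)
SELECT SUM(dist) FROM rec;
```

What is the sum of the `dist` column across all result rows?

Base: (upload, dist=0).
Iteration 1: edges from {upload} -> (deploy, dist=1).
Iteration 2: edges from {deploy} -> (parse, dist=2).
Iteration 3: no outgoing edges from {parse}; recursion stops.
SUM(dist) = 0 + 1 + 2 = 3.

3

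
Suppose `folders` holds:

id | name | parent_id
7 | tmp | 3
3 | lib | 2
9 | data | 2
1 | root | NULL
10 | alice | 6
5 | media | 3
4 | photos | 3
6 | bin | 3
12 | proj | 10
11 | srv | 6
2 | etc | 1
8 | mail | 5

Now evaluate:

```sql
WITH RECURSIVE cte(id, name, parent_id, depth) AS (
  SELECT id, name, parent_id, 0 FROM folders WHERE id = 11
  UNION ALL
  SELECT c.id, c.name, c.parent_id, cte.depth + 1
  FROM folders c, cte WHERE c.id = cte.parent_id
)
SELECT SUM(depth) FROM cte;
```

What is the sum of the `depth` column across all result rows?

10

Base: id=11 (srv), parent_id=6, depth 0.
Iteration 1: join on id=6 -> bin (id 6, parent_id=3, depth 1).
Iteration 2: join on id=3 -> lib (id 3, parent_id=2, depth 2).
Iteration 3: join on id=2 -> etc (id 2, parent_id=1, depth 3).
Iteration 4: join on id=1 -> root (id 1, parent_id=NULL, depth 4).
Iteration 5: parent_id is NULL; no match; recursion stops.
SUM(depth) = 0 + 1 + 2 + 3 + 4 = 10.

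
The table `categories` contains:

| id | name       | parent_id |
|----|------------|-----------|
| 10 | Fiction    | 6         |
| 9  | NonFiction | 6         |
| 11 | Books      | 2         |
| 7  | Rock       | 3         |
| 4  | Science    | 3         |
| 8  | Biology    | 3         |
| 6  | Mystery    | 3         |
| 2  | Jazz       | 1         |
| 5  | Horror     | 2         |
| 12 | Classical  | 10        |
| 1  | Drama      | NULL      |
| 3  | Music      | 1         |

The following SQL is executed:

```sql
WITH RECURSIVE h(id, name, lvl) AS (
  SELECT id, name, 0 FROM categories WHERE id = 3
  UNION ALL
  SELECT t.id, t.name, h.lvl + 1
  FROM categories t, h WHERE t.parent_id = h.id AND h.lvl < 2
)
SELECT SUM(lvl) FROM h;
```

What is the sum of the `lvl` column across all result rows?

Base: id=3 (Music) at lvl 0.
Iteration 1: rows with parent_id in {3} -> Science (id 4, lvl 1), Mystery (id 6, lvl 1), Rock (id 7, lvl 1), Biology (id 8, lvl 1).
Iteration 2: rows with parent_id in {4,6,7,8} -> NonFiction (id 9, lvl 2), Fiction (id 10, lvl 2).
Iteration 3: lvl < 2 fails for all current rows; recursion stops.
SUM(lvl) = 0 + 1 + 1 + 1 + 1 + 2 + 2 = 8.

8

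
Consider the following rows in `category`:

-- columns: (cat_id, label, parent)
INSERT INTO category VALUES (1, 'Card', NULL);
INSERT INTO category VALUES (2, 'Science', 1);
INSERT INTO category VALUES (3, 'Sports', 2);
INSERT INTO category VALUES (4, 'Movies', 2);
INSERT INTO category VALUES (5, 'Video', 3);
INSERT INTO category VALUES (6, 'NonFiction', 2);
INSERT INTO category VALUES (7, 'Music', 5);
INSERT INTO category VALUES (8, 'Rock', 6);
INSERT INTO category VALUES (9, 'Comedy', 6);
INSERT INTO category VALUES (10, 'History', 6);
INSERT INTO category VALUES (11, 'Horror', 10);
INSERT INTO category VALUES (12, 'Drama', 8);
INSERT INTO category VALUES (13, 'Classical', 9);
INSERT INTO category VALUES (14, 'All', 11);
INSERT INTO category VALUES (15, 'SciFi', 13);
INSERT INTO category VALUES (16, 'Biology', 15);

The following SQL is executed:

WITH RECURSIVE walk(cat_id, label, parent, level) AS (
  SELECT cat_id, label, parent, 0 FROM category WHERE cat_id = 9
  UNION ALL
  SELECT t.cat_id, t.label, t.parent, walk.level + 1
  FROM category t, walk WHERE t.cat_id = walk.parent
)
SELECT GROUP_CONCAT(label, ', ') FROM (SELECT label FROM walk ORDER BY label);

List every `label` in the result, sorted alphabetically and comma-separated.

Base: cat_id=9 (Comedy), parent=6, level 0.
Iteration 1: join on cat_id=6 -> NonFiction (id 6, parent=2, level 1).
Iteration 2: join on cat_id=2 -> Science (id 2, parent=1, level 2).
Iteration 3: join on cat_id=1 -> Card (id 1, parent=NULL, level 3).
Iteration 4: parent is NULL; no match; recursion stops.

Card, Comedy, NonFiction, Science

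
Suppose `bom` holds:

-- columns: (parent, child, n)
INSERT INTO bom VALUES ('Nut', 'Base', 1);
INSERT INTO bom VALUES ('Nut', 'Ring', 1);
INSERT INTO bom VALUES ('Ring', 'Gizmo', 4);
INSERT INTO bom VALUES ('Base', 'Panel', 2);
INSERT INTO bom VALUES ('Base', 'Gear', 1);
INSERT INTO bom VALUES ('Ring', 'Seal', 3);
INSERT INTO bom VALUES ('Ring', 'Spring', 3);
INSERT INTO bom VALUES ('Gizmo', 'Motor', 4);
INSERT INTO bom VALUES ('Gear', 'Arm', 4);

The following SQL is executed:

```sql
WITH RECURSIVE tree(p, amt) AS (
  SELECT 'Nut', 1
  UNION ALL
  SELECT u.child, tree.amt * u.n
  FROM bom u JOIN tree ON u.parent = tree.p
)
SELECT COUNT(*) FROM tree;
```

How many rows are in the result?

10

Base: (Nut, amt=1).
Iteration 1: components of {Nut} -> Base = 1*1 = 1, Ring = 1*1 = 1.
Iteration 2: components of {Base,Ring} -> Gear = 1*1 = 1, Gizmo = 1*4 = 4, Panel = 1*2 = 2, Seal = 1*3 = 3, Spring = 1*3 = 3.
Iteration 3: components of {Gear,Gizmo,Panel,Seal,Spring} -> Arm = 1*4 = 4, Motor = 4*4 = 16.
Iteration 4: no further components; recursion stops.
Total rows emitted: 10.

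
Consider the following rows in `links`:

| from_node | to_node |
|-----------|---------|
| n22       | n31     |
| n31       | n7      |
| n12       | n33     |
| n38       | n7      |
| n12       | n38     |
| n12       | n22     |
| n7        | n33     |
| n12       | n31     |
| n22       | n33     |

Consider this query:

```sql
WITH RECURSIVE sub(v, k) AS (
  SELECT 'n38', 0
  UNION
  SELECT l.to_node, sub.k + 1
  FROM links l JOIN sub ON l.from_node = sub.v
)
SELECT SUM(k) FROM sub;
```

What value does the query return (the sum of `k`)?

3

Base: (n38, k=0).
Iteration 1: edges from {n38} -> (n7, k=1).
Iteration 2: edges from {n7} -> (n33, k=2).
Iteration 3: no outgoing edges from {n33}; recursion stops.
SUM(k) = 0 + 1 + 2 = 3.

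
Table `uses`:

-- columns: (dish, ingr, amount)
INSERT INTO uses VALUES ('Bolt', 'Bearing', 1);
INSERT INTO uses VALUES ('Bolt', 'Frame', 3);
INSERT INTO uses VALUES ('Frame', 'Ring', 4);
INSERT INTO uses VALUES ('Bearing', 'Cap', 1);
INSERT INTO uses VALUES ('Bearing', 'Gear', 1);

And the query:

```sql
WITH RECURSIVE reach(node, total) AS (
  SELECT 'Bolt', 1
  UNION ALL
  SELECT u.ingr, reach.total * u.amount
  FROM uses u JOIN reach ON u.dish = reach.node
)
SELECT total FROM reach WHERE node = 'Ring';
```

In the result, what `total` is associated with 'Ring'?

12

Base: (Bolt, total=1).
Iteration 1: components of {Bolt} -> Bearing = 1*1 = 1, Frame = 1*3 = 3.
Iteration 2: components of {Bearing,Frame} -> Cap = 1*1 = 1, Gear = 1*1 = 1, Ring = 3*4 = 12.
Iteration 3: no further components; recursion stops.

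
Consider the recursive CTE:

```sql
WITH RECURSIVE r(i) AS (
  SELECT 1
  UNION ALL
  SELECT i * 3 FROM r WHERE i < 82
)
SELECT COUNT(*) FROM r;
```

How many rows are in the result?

Base: i=1.
Iteration 1: 1 < 82 holds -> i = 1 * 3 = 3.
Iteration 2: 3 < 82 holds -> i = 3 * 3 = 9.
Iteration 3: 9 < 82 holds -> i = 9 * 3 = 27.
Iteration 4: 27 < 82 holds -> i = 27 * 3 = 81.
Iteration 5: 81 < 82 holds -> i = 81 * 3 = 243.
Iteration 6: 243 < 82 fails; recursion stops.
Total rows emitted: 6.

6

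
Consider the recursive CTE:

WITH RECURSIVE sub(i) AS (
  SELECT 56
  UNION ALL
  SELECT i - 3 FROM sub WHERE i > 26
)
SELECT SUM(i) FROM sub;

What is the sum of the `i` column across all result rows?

Base: i=56.
Iteration 1: 56 > 26 holds -> i = 56 - 3 = 53.
Iteration 2: 53 > 26 holds -> i = 53 - 3 = 50.
Iteration 3: 50 > 26 holds -> i = 50 - 3 = 47.
Iteration 4: 47 > 26 holds -> i = 47 - 3 = 44.
Iteration 5: 44 > 26 holds -> i = 44 - 3 = 41.
Iteration 6: 41 > 26 holds -> i = 41 - 3 = 38.
Iteration 7: 38 > 26 holds -> i = 38 - 3 = 35.
Iteration 8: 35 > 26 holds -> i = 35 - 3 = 32.
Iteration 9: 32 > 26 holds -> i = 32 - 3 = 29.
Iteration 10: 29 > 26 holds -> i = 29 - 3 = 26.
Iteration 11: 26 > 26 fails; recursion stops.
SUM(i) = 56 + 53 + 50 + 47 + 44 + 41 + 38 + 35 + 32 + 29 + 26 = 451.

451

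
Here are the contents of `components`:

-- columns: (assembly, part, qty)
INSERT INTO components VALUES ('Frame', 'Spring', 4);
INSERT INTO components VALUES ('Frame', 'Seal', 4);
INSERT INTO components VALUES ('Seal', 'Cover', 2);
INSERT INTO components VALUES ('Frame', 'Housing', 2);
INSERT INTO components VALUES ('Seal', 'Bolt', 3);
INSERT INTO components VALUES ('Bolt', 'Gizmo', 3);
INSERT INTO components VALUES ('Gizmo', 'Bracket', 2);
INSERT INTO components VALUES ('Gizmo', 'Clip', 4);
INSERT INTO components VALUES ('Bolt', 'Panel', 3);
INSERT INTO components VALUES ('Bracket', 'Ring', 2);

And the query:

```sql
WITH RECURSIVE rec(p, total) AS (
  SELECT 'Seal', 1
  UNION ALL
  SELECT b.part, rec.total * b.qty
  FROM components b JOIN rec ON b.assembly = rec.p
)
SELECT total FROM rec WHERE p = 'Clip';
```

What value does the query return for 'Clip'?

Base: (Seal, total=1).
Iteration 1: components of {Seal} -> Bolt = 1*3 = 3, Cover = 1*2 = 2.
Iteration 2: components of {Bolt,Cover} -> Gizmo = 3*3 = 9, Panel = 3*3 = 9.
Iteration 3: components of {Gizmo,Panel} -> Bracket = 9*2 = 18, Clip = 9*4 = 36.
Iteration 4: components of {Bracket,Clip} -> Ring = 18*2 = 36.
Iteration 5: no further components; recursion stops.

36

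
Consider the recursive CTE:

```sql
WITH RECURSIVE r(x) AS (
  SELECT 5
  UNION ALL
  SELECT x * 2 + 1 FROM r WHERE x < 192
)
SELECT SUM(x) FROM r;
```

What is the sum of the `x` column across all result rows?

755

Base: x=5.
Iteration 1: 5 < 192 holds -> x = 5 * 2 + 1 = 11.
Iteration 2: 11 < 192 holds -> x = 11 * 2 + 1 = 23.
Iteration 3: 23 < 192 holds -> x = 23 * 2 + 1 = 47.
Iteration 4: 47 < 192 holds -> x = 47 * 2 + 1 = 95.
Iteration 5: 95 < 192 holds -> x = 95 * 2 + 1 = 191.
Iteration 6: 191 < 192 holds -> x = 191 * 2 + 1 = 383.
Iteration 7: 383 < 192 fails; recursion stops.
SUM(x) = 5 + 11 + 23 + 47 + 95 + 191 + 383 = 755.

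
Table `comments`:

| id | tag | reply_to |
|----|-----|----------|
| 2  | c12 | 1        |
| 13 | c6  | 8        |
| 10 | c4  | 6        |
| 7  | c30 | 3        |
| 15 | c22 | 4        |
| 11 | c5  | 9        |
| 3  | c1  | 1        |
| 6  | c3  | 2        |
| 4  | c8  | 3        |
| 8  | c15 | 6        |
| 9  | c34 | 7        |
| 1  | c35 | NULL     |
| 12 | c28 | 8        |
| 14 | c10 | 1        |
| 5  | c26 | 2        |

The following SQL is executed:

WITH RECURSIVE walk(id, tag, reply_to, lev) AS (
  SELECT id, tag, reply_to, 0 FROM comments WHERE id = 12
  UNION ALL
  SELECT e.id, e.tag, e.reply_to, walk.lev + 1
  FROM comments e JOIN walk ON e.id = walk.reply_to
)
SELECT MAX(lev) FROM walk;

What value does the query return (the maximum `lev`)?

4

Base: id=12 (c28), reply_to=8, lev 0.
Iteration 1: join on id=8 -> c15 (id 8, reply_to=6, lev 1).
Iteration 2: join on id=6 -> c3 (id 6, reply_to=2, lev 2).
Iteration 3: join on id=2 -> c12 (id 2, reply_to=1, lev 3).
Iteration 4: join on id=1 -> c35 (id 1, reply_to=NULL, lev 4).
Iteration 5: reply_to is NULL; no match; recursion stops.
lev values: 0, 1, 2, 3, 4; the maximum is 4.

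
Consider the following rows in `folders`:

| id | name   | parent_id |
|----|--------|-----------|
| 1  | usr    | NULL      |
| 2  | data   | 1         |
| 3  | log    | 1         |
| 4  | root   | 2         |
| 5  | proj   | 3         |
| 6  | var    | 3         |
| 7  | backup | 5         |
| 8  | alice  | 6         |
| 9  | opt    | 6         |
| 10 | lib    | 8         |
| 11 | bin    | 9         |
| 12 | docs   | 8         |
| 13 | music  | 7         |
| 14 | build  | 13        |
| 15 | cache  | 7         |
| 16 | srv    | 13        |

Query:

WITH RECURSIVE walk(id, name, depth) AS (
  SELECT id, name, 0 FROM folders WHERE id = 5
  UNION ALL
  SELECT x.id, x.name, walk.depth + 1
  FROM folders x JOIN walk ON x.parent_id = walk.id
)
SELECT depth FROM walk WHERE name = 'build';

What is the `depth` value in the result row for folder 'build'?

3

Base: id=5 (proj) at depth 0.
Iteration 1: rows with parent_id in {5} -> backup (id 7, depth 1).
Iteration 2: rows with parent_id in {7} -> music (id 13, depth 2), cache (id 15, depth 2).
Iteration 3: rows with parent_id in {13,15} -> build (id 14, depth 3), srv (id 16, depth 3).
Iteration 4: no rows with parent_id in {14,16}; recursion stops.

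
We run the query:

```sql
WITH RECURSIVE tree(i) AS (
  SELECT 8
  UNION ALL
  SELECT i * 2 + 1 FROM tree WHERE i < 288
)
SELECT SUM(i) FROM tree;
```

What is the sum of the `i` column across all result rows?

1136

Base: i=8.
Iteration 1: 8 < 288 holds -> i = 8 * 2 + 1 = 17.
Iteration 2: 17 < 288 holds -> i = 17 * 2 + 1 = 35.
Iteration 3: 35 < 288 holds -> i = 35 * 2 + 1 = 71.
Iteration 4: 71 < 288 holds -> i = 71 * 2 + 1 = 143.
Iteration 5: 143 < 288 holds -> i = 143 * 2 + 1 = 287.
Iteration 6: 287 < 288 holds -> i = 287 * 2 + 1 = 575.
Iteration 7: 575 < 288 fails; recursion stops.
SUM(i) = 8 + 17 + 35 + 71 + 143 + 287 + 575 = 1136.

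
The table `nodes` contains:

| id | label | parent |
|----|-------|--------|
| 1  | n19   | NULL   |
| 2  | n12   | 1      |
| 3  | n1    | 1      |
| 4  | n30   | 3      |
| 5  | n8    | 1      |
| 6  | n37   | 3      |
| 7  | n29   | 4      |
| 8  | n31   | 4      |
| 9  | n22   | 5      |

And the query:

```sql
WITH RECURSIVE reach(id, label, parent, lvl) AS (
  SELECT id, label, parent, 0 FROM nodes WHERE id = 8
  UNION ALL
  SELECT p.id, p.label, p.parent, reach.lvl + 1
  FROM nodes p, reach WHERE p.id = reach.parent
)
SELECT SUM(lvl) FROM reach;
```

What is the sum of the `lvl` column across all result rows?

6

Base: id=8 (n31), parent=4, lvl 0.
Iteration 1: join on id=4 -> n30 (id 4, parent=3, lvl 1).
Iteration 2: join on id=3 -> n1 (id 3, parent=1, lvl 2).
Iteration 3: join on id=1 -> n19 (id 1, parent=NULL, lvl 3).
Iteration 4: parent is NULL; no match; recursion stops.
SUM(lvl) = 0 + 1 + 2 + 3 = 6.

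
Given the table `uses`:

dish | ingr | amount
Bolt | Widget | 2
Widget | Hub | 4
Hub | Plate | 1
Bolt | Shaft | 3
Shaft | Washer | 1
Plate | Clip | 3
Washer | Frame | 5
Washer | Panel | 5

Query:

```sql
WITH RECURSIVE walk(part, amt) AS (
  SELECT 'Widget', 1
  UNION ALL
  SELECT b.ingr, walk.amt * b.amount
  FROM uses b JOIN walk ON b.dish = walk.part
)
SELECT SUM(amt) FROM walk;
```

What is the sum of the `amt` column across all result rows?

Base: (Widget, amt=1).
Iteration 1: components of {Widget} -> Hub = 1*4 = 4.
Iteration 2: components of {Hub} -> Plate = 4*1 = 4.
Iteration 3: components of {Plate} -> Clip = 4*3 = 12.
Iteration 4: no further components; recursion stops.
SUM(amt) = 1 + 4 + 4 + 12 = 21.

21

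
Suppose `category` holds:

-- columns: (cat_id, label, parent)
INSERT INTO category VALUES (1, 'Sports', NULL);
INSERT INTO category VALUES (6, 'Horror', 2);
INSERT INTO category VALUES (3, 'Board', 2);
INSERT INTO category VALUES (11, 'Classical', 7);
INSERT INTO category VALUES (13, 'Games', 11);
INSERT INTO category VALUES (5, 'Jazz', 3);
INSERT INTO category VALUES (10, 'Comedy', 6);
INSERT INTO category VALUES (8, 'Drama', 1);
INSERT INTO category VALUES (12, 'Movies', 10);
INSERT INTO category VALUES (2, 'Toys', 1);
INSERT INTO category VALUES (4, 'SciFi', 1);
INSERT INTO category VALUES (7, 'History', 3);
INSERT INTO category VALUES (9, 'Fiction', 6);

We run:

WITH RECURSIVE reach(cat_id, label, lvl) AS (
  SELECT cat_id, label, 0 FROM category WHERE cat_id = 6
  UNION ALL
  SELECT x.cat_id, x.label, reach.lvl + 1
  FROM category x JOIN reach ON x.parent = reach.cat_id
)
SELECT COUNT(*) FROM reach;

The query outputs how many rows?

4

Base: cat_id=6 (Horror) at lvl 0.
Iteration 1: rows with parent in {6} -> Fiction (id 9, lvl 1), Comedy (id 10, lvl 1).
Iteration 2: rows with parent in {9,10} -> Movies (id 12, lvl 2).
Iteration 3: no rows with parent in {12}; recursion stops.
Total rows emitted: 4.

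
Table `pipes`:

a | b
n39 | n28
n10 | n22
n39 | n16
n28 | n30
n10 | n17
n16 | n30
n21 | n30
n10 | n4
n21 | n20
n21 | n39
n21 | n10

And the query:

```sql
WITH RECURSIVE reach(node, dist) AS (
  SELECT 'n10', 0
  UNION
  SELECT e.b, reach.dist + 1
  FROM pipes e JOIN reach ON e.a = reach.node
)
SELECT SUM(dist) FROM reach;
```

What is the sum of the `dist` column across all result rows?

Base: (n10, dist=0).
Iteration 1: edges from {n10} -> (n17, dist=1), (n22, dist=1), (n4, dist=1).
Iteration 2: no outgoing edges from {n17,n22,n4}; recursion stops.
SUM(dist) = 0 + 1 + 1 + 1 = 3.

3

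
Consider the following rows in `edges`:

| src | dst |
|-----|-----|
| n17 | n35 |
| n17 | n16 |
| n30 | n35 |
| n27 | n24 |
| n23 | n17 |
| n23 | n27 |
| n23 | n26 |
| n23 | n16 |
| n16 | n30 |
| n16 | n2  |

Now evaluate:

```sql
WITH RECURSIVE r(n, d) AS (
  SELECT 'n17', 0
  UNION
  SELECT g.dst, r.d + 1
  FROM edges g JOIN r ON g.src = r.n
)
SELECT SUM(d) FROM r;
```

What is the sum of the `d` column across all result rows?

Base: (n17, d=0).
Iteration 1: edges from {n17} -> (n16, d=1), (n35, d=1).
Iteration 2: edges from {n16,n35} -> (n2, d=2), (n30, d=2).
Iteration 3: edges from {n2,n30} -> (n35, d=3).
Iteration 4: no outgoing edges from {n35}; recursion stops.
SUM(d) = 0 + 1 + 1 + 2 + 2 + 3 = 9.

9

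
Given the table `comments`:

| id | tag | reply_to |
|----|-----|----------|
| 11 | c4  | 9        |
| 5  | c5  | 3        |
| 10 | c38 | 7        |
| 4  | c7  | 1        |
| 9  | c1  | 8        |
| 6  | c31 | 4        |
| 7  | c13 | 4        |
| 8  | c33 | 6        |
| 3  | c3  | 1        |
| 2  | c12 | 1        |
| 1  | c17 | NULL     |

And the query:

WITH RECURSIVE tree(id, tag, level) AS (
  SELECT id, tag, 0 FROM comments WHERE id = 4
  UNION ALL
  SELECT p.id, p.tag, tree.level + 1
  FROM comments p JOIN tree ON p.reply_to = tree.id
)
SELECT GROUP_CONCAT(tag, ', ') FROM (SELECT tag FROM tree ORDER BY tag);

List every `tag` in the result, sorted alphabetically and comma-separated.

Base: id=4 (c7) at level 0.
Iteration 1: rows with reply_to in {4} -> c31 (id 6, level 1), c13 (id 7, level 1).
Iteration 2: rows with reply_to in {6,7} -> c33 (id 8, level 2), c38 (id 10, level 2).
Iteration 3: rows with reply_to in {8,10} -> c1 (id 9, level 3).
Iteration 4: rows with reply_to in {9} -> c4 (id 11, level 4).
Iteration 5: no rows with reply_to in {11}; recursion stops.

c1, c13, c31, c33, c38, c4, c7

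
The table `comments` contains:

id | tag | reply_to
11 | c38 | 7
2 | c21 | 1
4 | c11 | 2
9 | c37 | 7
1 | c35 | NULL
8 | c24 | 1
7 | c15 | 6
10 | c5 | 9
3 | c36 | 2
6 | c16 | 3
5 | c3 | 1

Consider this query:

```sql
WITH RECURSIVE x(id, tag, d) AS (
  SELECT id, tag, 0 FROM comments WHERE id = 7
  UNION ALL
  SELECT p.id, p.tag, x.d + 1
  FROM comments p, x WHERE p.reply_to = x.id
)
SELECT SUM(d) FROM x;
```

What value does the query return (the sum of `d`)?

Base: id=7 (c15) at d 0.
Iteration 1: rows with reply_to in {7} -> c37 (id 9, d 1), c38 (id 11, d 1).
Iteration 2: rows with reply_to in {9,11} -> c5 (id 10, d 2).
Iteration 3: no rows with reply_to in {10}; recursion stops.
SUM(d) = 0 + 1 + 1 + 2 = 4.

4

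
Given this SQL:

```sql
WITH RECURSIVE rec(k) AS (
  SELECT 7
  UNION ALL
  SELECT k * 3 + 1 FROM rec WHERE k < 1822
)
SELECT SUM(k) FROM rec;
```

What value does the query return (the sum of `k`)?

2727

Base: k=7.
Iteration 1: 7 < 1822 holds -> k = 7 * 3 + 1 = 22.
Iteration 2: 22 < 1822 holds -> k = 22 * 3 + 1 = 67.
Iteration 3: 67 < 1822 holds -> k = 67 * 3 + 1 = 202.
Iteration 4: 202 < 1822 holds -> k = 202 * 3 + 1 = 607.
Iteration 5: 607 < 1822 holds -> k = 607 * 3 + 1 = 1822.
Iteration 6: 1822 < 1822 fails; recursion stops.
SUM(k) = 7 + 22 + 67 + 202 + 607 + 1822 = 2727.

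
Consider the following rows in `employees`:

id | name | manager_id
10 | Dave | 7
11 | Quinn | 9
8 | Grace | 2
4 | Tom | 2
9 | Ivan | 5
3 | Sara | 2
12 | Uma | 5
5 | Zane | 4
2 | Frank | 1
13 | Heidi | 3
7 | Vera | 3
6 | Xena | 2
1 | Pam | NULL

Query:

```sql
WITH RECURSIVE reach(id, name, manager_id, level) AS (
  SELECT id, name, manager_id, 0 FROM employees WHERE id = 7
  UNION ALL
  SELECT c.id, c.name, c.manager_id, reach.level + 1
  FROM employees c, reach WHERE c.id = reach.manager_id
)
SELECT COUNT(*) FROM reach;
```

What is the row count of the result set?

Base: id=7 (Vera), manager_id=3, level 0.
Iteration 1: join on id=3 -> Sara (id 3, manager_id=2, level 1).
Iteration 2: join on id=2 -> Frank (id 2, manager_id=1, level 2).
Iteration 3: join on id=1 -> Pam (id 1, manager_id=NULL, level 3).
Iteration 4: manager_id is NULL; no match; recursion stops.
Total rows emitted: 4.

4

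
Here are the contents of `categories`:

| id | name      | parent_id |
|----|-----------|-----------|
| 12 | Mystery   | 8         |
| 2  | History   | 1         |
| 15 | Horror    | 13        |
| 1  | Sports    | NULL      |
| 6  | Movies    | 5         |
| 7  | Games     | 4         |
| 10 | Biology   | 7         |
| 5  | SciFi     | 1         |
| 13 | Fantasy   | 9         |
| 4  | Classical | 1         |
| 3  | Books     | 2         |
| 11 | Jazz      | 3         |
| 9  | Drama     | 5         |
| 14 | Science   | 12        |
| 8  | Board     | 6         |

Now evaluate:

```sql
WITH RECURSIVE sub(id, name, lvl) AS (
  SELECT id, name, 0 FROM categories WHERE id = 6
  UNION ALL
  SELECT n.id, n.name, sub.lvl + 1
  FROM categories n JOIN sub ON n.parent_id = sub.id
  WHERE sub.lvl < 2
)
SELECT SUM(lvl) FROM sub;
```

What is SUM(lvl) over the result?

3

Base: id=6 (Movies) at lvl 0.
Iteration 1: rows with parent_id in {6} -> Board (id 8, lvl 1).
Iteration 2: rows with parent_id in {8} -> Mystery (id 12, lvl 2).
Iteration 3: lvl < 2 fails for all current rows; recursion stops.
SUM(lvl) = 0 + 1 + 2 = 3.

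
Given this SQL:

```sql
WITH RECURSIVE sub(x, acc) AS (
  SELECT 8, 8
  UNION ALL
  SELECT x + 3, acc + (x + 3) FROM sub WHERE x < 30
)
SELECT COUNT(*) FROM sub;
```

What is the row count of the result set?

9

Base: x=8, acc=8.
Iteration 1: 8 < 30 holds -> x = 8 + 3 = 11, acc = 8 + 11 = 19.
Iteration 2: 11 < 30 holds -> x = 11 + 3 = 14, acc = 19 + 14 = 33.
Iteration 3: 14 < 30 holds -> x = 14 + 3 = 17, acc = 33 + 17 = 50.
Iteration 4: 17 < 30 holds -> x = 17 + 3 = 20, acc = 50 + 20 = 70.
Iteration 5: 20 < 30 holds -> x = 20 + 3 = 23, acc = 70 + 23 = 93.
Iteration 6: 23 < 30 holds -> x = 23 + 3 = 26, acc = 93 + 26 = 119.
Iteration 7: 26 < 30 holds -> x = 26 + 3 = 29, acc = 119 + 29 = 148.
Iteration 8: 29 < 30 holds -> x = 29 + 3 = 32, acc = 148 + 32 = 180.
Iteration 9: 32 < 30 fails; recursion stops.
Total rows emitted: 9.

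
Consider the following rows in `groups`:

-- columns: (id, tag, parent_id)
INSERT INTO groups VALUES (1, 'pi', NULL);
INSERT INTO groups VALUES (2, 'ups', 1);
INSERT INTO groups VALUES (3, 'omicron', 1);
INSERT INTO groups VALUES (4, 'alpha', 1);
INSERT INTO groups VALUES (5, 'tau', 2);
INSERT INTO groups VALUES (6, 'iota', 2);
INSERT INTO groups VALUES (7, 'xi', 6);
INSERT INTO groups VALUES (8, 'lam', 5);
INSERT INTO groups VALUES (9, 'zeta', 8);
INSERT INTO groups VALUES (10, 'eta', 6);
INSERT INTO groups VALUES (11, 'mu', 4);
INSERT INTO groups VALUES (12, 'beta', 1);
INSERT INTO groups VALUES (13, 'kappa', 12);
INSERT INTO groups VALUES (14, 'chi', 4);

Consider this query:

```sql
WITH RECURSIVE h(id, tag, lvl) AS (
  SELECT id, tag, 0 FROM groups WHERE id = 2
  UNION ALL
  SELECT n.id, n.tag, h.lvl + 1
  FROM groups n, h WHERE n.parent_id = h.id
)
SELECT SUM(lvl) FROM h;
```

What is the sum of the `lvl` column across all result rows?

11

Base: id=2 (ups) at lvl 0.
Iteration 1: rows with parent_id in {2} -> tau (id 5, lvl 1), iota (id 6, lvl 1).
Iteration 2: rows with parent_id in {5,6} -> xi (id 7, lvl 2), lam (id 8, lvl 2), eta (id 10, lvl 2).
Iteration 3: rows with parent_id in {7,8,10} -> zeta (id 9, lvl 3).
Iteration 4: no rows with parent_id in {9}; recursion stops.
SUM(lvl) = 0 + 1 + 1 + 2 + 2 + 2 + 3 = 11.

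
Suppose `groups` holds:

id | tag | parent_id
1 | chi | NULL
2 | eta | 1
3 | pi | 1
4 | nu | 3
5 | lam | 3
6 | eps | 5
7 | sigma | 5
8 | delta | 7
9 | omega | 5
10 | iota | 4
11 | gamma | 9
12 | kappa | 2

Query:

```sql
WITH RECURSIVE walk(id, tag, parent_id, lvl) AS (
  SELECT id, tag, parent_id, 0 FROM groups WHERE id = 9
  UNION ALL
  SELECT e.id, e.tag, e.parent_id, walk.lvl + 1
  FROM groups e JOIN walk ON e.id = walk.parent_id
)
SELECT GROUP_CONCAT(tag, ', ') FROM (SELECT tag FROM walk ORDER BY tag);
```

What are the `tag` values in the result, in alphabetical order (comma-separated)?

Base: id=9 (omega), parent_id=5, lvl 0.
Iteration 1: join on id=5 -> lam (id 5, parent_id=3, lvl 1).
Iteration 2: join on id=3 -> pi (id 3, parent_id=1, lvl 2).
Iteration 3: join on id=1 -> chi (id 1, parent_id=NULL, lvl 3).
Iteration 4: parent_id is NULL; no match; recursion stops.

chi, lam, omega, pi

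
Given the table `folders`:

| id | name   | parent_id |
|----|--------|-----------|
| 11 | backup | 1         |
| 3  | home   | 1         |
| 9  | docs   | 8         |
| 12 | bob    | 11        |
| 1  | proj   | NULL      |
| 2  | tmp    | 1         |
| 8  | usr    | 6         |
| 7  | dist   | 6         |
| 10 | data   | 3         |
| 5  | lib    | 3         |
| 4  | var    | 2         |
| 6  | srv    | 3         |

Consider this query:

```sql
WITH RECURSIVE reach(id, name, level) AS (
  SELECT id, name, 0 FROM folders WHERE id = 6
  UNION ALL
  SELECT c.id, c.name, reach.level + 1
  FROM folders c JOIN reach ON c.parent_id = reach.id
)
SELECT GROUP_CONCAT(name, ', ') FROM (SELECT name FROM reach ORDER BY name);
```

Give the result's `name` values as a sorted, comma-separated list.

dist, docs, srv, usr

Base: id=6 (srv) at level 0.
Iteration 1: rows with parent_id in {6} -> dist (id 7, level 1), usr (id 8, level 1).
Iteration 2: rows with parent_id in {7,8} -> docs (id 9, level 2).
Iteration 3: no rows with parent_id in {9}; recursion stops.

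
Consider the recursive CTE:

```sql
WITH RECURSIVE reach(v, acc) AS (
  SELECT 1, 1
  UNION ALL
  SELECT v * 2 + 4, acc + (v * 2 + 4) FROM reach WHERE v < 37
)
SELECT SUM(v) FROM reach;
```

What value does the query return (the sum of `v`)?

135

Base: v=1, acc=1.
Iteration 1: 1 < 37 holds -> v = 1 * 2 + 4 = 6, acc = 1 + 6 = 7.
Iteration 2: 6 < 37 holds -> v = 6 * 2 + 4 = 16, acc = 7 + 16 = 23.
Iteration 3: 16 < 37 holds -> v = 16 * 2 + 4 = 36, acc = 23 + 36 = 59.
Iteration 4: 36 < 37 holds -> v = 36 * 2 + 4 = 76, acc = 59 + 76 = 135.
Iteration 5: 76 < 37 fails; recursion stops.
SUM(v) = 1 + 6 + 16 + 36 + 76 = 135.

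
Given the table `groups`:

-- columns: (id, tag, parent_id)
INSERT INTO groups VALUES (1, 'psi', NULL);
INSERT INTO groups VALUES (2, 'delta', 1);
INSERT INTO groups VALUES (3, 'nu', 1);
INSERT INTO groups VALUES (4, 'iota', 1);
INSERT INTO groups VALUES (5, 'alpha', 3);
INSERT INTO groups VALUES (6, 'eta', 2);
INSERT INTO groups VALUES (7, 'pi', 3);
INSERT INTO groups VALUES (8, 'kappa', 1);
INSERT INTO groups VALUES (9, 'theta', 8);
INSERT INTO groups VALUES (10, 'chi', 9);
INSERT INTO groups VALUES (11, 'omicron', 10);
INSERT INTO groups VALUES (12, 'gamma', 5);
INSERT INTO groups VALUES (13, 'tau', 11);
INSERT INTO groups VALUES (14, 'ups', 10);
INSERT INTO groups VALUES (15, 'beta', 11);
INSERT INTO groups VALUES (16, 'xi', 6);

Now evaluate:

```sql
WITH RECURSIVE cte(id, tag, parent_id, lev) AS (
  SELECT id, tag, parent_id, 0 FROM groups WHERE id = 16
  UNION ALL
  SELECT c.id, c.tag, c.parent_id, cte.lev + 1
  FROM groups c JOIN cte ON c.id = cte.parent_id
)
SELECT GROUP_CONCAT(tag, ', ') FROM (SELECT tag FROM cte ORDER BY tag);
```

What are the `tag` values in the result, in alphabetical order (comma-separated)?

delta, eta, psi, xi

Base: id=16 (xi), parent_id=6, lev 0.
Iteration 1: join on id=6 -> eta (id 6, parent_id=2, lev 1).
Iteration 2: join on id=2 -> delta (id 2, parent_id=1, lev 2).
Iteration 3: join on id=1 -> psi (id 1, parent_id=NULL, lev 3).
Iteration 4: parent_id is NULL; no match; recursion stops.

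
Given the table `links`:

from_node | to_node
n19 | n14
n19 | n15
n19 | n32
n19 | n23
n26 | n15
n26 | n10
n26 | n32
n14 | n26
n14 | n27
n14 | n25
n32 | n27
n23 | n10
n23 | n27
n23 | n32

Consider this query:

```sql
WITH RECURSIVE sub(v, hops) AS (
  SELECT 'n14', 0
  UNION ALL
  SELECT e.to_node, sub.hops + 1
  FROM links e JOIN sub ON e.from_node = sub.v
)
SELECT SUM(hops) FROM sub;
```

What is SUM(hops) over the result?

12

Base: (n14, hops=0).
Iteration 1: edges from {n14} -> (n25, hops=1), (n26, hops=1), (n27, hops=1).
Iteration 2: edges from {n25,n26,n27} -> (n10, hops=2), (n15, hops=2), (n32, hops=2).
Iteration 3: edges from {n10,n15,n32} -> (n27, hops=3).
Iteration 4: no outgoing edges from {n27}; recursion stops.
SUM(hops) = 0 + 1 + 1 + 1 + 2 + 2 + 2 + 3 = 12.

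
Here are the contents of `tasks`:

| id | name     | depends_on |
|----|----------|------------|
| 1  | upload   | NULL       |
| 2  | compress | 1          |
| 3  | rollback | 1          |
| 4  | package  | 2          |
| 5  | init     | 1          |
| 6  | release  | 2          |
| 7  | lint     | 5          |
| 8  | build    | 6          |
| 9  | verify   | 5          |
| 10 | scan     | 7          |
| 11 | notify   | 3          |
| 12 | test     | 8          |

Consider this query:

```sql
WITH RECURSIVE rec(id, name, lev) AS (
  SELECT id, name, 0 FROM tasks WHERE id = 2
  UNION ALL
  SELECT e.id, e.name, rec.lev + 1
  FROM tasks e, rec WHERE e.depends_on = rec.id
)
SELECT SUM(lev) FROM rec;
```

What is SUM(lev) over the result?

7

Base: id=2 (compress) at lev 0.
Iteration 1: rows with depends_on in {2} -> package (id 4, lev 1), release (id 6, lev 1).
Iteration 2: rows with depends_on in {4,6} -> build (id 8, lev 2).
Iteration 3: rows with depends_on in {8} -> test (id 12, lev 3).
Iteration 4: no rows with depends_on in {12}; recursion stops.
SUM(lev) = 0 + 1 + 1 + 2 + 3 = 7.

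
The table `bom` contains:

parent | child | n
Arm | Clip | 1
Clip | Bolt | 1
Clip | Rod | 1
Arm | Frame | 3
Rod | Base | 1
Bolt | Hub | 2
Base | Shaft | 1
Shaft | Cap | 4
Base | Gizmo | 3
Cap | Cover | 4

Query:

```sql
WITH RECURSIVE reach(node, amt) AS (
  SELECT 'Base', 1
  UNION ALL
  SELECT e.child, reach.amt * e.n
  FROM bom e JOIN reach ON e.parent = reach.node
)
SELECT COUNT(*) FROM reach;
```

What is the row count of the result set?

5

Base: (Base, amt=1).
Iteration 1: components of {Base} -> Gizmo = 1*3 = 3, Shaft = 1*1 = 1.
Iteration 2: components of {Gizmo,Shaft} -> Cap = 1*4 = 4.
Iteration 3: components of {Cap} -> Cover = 4*4 = 16.
Iteration 4: no further components; recursion stops.
Total rows emitted: 5.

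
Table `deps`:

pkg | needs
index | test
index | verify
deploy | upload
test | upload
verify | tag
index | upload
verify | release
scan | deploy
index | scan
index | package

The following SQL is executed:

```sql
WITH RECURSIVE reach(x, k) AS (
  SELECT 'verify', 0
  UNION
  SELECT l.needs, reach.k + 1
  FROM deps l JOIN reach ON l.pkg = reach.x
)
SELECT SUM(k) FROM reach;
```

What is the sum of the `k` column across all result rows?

2

Base: (verify, k=0).
Iteration 1: edges from {verify} -> (release, k=1), (tag, k=1).
Iteration 2: no outgoing edges from {release,tag}; recursion stops.
SUM(k) = 0 + 1 + 1 = 2.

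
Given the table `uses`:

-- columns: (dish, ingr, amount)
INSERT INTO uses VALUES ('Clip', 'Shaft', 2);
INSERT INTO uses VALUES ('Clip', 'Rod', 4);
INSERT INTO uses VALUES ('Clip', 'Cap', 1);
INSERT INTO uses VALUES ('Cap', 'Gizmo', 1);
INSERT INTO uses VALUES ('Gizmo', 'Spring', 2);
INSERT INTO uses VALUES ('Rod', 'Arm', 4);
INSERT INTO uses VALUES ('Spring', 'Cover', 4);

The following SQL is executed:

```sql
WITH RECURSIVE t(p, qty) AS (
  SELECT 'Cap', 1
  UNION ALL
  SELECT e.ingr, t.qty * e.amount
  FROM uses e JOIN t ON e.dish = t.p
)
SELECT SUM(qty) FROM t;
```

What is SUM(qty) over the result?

12

Base: (Cap, qty=1).
Iteration 1: components of {Cap} -> Gizmo = 1*1 = 1.
Iteration 2: components of {Gizmo} -> Spring = 1*2 = 2.
Iteration 3: components of {Spring} -> Cover = 2*4 = 8.
Iteration 4: no further components; recursion stops.
SUM(qty) = 1 + 1 + 2 + 8 = 12.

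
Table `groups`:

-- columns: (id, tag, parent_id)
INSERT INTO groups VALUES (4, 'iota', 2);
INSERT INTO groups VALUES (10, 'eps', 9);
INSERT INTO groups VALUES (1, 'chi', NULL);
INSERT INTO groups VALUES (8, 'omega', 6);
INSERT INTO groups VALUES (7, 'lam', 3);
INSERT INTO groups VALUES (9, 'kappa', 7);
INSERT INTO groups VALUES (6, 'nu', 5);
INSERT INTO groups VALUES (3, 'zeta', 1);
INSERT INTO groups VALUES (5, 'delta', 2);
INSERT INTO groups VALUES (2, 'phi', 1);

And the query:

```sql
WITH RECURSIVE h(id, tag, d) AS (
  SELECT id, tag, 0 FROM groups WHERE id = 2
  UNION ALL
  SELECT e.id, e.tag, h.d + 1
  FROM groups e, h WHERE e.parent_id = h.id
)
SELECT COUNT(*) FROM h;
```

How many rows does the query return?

5

Base: id=2 (phi) at d 0.
Iteration 1: rows with parent_id in {2} -> iota (id 4, d 1), delta (id 5, d 1).
Iteration 2: rows with parent_id in {4,5} -> nu (id 6, d 2).
Iteration 3: rows with parent_id in {6} -> omega (id 8, d 3).
Iteration 4: no rows with parent_id in {8}; recursion stops.
Total rows emitted: 5.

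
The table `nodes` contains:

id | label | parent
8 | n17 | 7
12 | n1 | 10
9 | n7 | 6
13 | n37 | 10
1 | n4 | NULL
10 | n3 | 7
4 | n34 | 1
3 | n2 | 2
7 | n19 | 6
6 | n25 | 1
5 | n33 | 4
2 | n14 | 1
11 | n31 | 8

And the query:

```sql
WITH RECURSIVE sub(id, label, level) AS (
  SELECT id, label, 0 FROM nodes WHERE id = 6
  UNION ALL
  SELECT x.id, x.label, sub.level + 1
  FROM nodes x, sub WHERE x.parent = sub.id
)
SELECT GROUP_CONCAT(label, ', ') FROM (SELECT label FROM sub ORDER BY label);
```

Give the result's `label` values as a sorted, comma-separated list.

n1, n17, n19, n25, n3, n31, n37, n7

Base: id=6 (n25) at level 0.
Iteration 1: rows with parent in {6} -> n19 (id 7, level 1), n7 (id 9, level 1).
Iteration 2: rows with parent in {7,9} -> n17 (id 8, level 2), n3 (id 10, level 2).
Iteration 3: rows with parent in {8,10} -> n31 (id 11, level 3), n1 (id 12, level 3), n37 (id 13, level 3).
Iteration 4: no rows with parent in {11,12,13}; recursion stops.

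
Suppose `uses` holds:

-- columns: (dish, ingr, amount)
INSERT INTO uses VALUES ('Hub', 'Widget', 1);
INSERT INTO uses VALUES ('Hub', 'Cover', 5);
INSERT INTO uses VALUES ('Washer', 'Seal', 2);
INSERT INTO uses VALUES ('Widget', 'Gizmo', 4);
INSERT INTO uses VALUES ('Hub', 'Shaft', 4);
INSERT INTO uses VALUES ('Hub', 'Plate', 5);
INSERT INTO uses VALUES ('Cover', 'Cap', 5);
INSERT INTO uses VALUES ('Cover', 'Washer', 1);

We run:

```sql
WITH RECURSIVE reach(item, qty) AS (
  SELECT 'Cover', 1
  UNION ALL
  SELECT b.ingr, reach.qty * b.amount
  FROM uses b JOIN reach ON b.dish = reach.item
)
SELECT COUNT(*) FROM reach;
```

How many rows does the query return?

4

Base: (Cover, qty=1).
Iteration 1: components of {Cover} -> Cap = 1*5 = 5, Washer = 1*1 = 1.
Iteration 2: components of {Cap,Washer} -> Seal = 1*2 = 2.
Iteration 3: no further components; recursion stops.
Total rows emitted: 4.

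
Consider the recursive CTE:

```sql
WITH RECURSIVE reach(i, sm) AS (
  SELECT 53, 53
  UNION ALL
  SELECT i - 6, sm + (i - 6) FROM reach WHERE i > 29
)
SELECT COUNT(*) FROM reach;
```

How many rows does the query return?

5

Base: i=53, sm=53.
Iteration 1: 53 > 29 holds -> i = 53 - 6 = 47, sm = 53 + 47 = 100.
Iteration 2: 47 > 29 holds -> i = 47 - 6 = 41, sm = 100 + 41 = 141.
Iteration 3: 41 > 29 holds -> i = 41 - 6 = 35, sm = 141 + 35 = 176.
Iteration 4: 35 > 29 holds -> i = 35 - 6 = 29, sm = 176 + 29 = 205.
Iteration 5: 29 > 29 fails; recursion stops.
Total rows emitted: 5.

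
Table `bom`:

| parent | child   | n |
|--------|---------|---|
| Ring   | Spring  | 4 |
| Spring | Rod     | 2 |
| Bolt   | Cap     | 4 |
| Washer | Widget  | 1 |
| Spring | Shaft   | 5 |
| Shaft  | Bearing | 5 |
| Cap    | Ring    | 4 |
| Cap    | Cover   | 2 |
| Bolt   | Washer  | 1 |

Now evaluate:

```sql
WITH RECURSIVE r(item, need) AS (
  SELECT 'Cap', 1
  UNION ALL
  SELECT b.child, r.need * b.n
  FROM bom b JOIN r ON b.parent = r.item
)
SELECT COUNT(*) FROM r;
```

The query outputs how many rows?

7

Base: (Cap, need=1).
Iteration 1: components of {Cap} -> Cover = 1*2 = 2, Ring = 1*4 = 4.
Iteration 2: components of {Cover,Ring} -> Spring = 4*4 = 16.
Iteration 3: components of {Spring} -> Rod = 16*2 = 32, Shaft = 16*5 = 80.
Iteration 4: components of {Rod,Shaft} -> Bearing = 80*5 = 400.
Iteration 5: no further components; recursion stops.
Total rows emitted: 7.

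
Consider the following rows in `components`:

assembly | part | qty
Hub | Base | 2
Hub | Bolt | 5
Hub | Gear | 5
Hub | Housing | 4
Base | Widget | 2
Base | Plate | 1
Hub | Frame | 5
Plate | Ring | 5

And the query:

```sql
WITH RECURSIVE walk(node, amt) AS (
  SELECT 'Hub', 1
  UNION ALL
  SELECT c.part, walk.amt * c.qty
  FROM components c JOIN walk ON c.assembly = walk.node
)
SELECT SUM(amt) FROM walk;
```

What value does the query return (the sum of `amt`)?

38

Base: (Hub, amt=1).
Iteration 1: components of {Hub} -> Base = 1*2 = 2, Bolt = 1*5 = 5, Frame = 1*5 = 5, Gear = 1*5 = 5, Housing = 1*4 = 4.
Iteration 2: components of {Base,Bolt,Frame,Gear,Housing} -> Plate = 2*1 = 2, Widget = 2*2 = 4.
Iteration 3: components of {Plate,Widget} -> Ring = 2*5 = 10.
Iteration 4: no further components; recursion stops.
SUM(amt) = 1 + 2 + 5 + 5 + 4 + 5 + 4 + 2 + 10 = 38.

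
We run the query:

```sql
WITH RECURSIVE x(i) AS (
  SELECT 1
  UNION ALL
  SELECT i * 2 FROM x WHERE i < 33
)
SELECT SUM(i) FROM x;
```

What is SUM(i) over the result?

127

Base: i=1.
Iteration 1: 1 < 33 holds -> i = 1 * 2 = 2.
Iteration 2: 2 < 33 holds -> i = 2 * 2 = 4.
Iteration 3: 4 < 33 holds -> i = 4 * 2 = 8.
Iteration 4: 8 < 33 holds -> i = 8 * 2 = 16.
Iteration 5: 16 < 33 holds -> i = 16 * 2 = 32.
Iteration 6: 32 < 33 holds -> i = 32 * 2 = 64.
Iteration 7: 64 < 33 fails; recursion stops.
SUM(i) = 1 + 2 + 4 + 8 + 16 + 32 + 64 = 127.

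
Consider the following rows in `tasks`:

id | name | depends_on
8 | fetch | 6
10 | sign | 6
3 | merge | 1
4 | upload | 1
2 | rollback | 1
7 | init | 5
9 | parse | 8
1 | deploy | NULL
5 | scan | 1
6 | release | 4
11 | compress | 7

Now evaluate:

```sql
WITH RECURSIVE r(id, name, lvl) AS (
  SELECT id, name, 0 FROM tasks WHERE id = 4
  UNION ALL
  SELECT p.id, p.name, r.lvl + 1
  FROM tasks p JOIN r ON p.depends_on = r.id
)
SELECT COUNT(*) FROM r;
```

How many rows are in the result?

Base: id=4 (upload) at lvl 0.
Iteration 1: rows with depends_on in {4} -> release (id 6, lvl 1).
Iteration 2: rows with depends_on in {6} -> fetch (id 8, lvl 2), sign (id 10, lvl 2).
Iteration 3: rows with depends_on in {8,10} -> parse (id 9, lvl 3).
Iteration 4: no rows with depends_on in {9}; recursion stops.
Total rows emitted: 5.

5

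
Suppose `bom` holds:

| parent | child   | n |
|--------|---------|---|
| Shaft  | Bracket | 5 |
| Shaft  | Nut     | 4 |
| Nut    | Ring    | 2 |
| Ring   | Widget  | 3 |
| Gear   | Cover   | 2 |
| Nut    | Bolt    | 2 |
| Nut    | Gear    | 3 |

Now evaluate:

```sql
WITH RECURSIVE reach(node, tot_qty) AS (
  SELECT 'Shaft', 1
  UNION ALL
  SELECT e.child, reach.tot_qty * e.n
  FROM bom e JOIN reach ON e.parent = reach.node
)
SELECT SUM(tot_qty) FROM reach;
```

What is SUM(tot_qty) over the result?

86

Base: (Shaft, tot_qty=1).
Iteration 1: components of {Shaft} -> Bracket = 1*5 = 5, Nut = 1*4 = 4.
Iteration 2: components of {Bracket,Nut} -> Bolt = 4*2 = 8, Gear = 4*3 = 12, Ring = 4*2 = 8.
Iteration 3: components of {Bolt,Gear,Ring} -> Cover = 12*2 = 24, Widget = 8*3 = 24.
Iteration 4: no further components; recursion stops.
SUM(tot_qty) = 1 + 4 + 5 + 12 + 8 + 8 + 24 + 24 = 86.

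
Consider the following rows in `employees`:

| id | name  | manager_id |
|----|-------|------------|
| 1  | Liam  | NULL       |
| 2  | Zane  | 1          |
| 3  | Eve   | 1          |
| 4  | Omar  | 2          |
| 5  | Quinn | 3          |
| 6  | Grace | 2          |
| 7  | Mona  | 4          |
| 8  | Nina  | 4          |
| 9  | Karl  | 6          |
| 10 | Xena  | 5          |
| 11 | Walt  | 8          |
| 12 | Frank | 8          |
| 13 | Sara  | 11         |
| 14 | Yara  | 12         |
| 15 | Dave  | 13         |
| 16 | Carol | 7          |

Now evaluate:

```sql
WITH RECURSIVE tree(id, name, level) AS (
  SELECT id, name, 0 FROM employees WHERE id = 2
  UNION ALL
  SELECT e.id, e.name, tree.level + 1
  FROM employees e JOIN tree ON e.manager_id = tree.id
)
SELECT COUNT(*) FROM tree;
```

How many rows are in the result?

Base: id=2 (Zane) at level 0.
Iteration 1: rows with manager_id in {2} -> Omar (id 4, level 1), Grace (id 6, level 1).
Iteration 2: rows with manager_id in {4,6} -> Mona (id 7, level 2), Nina (id 8, level 2), Karl (id 9, level 2).
Iteration 3: rows with manager_id in {7,8,9} -> Walt (id 11, level 3), Frank (id 12, level 3), Carol (id 16, level 3).
Iteration 4: rows with manager_id in {11,12,16} -> Sara (id 13, level 4), Yara (id 14, level 4).
Iteration 5: rows with manager_id in {13,14} -> Dave (id 15, level 5).
Iteration 6: no rows with manager_id in {15}; recursion stops.
Total rows emitted: 12.

12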